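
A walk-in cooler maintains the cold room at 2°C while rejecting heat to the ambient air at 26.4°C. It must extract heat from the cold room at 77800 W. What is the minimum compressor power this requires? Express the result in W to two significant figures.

In absolute terms T_C = 275.15 K and T_H = 299.55 K, so ΔT = 24.40 K.
COP_Carnot = T_C/ΔT = 275.15/24.40 = 11.28.
Ẇ_min = Q̇/COP_Carnot = 77800/11.28 = 6899 W.

6900 W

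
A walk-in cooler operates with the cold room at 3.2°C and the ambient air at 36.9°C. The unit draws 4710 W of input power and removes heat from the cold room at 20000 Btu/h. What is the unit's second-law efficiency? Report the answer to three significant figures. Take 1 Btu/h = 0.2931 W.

0.152

Converting, Q̇_C = 20000 Btu/h = 5862 W, so COP_actual = Q̇_C/Ẇ = 5862/4710 = 1.245.
In absolute terms T_C = 276.35 K and T_H = 310.05 K, so ΔT = 33.70 K.
COP_Carnot = T_C/ΔT = 276.35/33.70 = 8.200.
η_II = COP_actual/COP_Carnot = 1.245/8.200 = 0.1518.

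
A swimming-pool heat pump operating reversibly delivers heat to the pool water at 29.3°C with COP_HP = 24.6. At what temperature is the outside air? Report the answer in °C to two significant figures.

17 °C

COP_HP = T_H/(T_H − T_C) gives T_H − T_C = T_H/COP.
With T_H = 302.45 K, T_C = 302.45 × (1 − 1/24.6) = 290.16 K.
Converting, 290.16 K = 17.01°C.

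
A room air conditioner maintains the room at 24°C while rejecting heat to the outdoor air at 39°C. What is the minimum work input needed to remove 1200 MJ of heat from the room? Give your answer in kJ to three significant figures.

60600 kJ

In absolute terms T_C = 297.15 K and T_H = 312.15 K, so ΔT = 15.00 K.
The reversible limit is COP_R = T_C/ΔT = 19.81, so W_min = Q_C/COP = Q_C·ΔT/T_C.
W_min = 1200 × 15.00/297.15 = 60.58 MJ = 60580 kJ.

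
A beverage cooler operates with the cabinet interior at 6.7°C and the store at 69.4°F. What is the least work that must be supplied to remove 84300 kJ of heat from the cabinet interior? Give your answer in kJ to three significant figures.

4240 kJ

In absolute terms T_C = 279.85 K and T_H = 293.93 K, so ΔT = 14.08 K.
The reversible limit is COP_R = T_C/ΔT = 19.88, so W_min = Q_C/COP = Q_C·ΔT/T_C.
W_min = 84300 × 14.08/279.85 = 4241 kJ.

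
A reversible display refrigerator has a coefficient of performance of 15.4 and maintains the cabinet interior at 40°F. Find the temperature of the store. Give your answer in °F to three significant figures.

COP_R = T_C/(T_H − T_C) gives T_H − T_C = T_C/COP.
With T_C = 277.59 K, T_H = 277.59 × (1 + 1/15.4) = 295.62 K.
Converting, 295.62 K = 72.45°F.

72.4 °F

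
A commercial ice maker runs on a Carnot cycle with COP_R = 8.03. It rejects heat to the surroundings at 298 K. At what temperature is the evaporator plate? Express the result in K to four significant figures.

265.0 K

For a Carnot refrigerator COP_R = T_C/(T_H − T_C), so T_C = COP·T_H/(1 + COP).
With T_H = 298.00 K, T_C = 8.03 × 298.00/9.030 = 265.00 K.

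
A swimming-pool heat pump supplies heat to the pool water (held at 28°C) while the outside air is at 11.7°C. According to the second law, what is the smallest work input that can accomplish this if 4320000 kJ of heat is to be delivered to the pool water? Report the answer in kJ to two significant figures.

230000 kJ

In absolute terms T_C = 284.85 K and T_H = 301.15 K, so ΔT = 16.30 K.
The reversible limit is COP_HP = T_H/ΔT = 18.48, so W_min = Q_H/COP = Q_H·ΔT/T_H.
W_min = 4320000 × 16.30/301.15 = 233800 kJ.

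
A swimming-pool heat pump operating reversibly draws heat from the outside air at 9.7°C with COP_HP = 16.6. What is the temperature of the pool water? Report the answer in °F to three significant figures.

82.1 °F

COP_HP = T_H/(T_H − T_C) rearranges to T_H = COP·T_C/(COP − 1).
With T_C = 282.85 K, T_H = 16.6 × 282.85/15.60 = 300.98 K.
Converting, 300.98 K = 82.10°F.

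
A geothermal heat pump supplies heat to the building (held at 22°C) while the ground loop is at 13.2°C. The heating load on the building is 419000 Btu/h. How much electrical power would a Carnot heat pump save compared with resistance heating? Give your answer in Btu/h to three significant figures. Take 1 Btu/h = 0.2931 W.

407000 Btu/h

In absolute terms T_C = 286.35 K and T_H = 295.15 K, so ΔT = 8.800 K.
COP_Carnot = T_H/ΔT = 295.15/8.800 = 33.54.
Resistance heating needs Ẇ_res = Q̇_H = 419000 Btu/h; the reversible heat pump needs only Ẇ_hp = Q̇_H/COP = 12490 Btu/h.
Saving = 419000 − 12490 = 406500 Btu/h.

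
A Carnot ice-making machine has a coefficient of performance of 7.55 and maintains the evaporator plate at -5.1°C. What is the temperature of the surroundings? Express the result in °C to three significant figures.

COP_R = T_C/(T_H − T_C) gives T_H − T_C = T_C/COP.
With T_C = 268.05 K, T_H = 268.05 × (1 + 1/7.55) = 303.55 K.
Converting, 303.55 K = 30.40°C.

30.4 °C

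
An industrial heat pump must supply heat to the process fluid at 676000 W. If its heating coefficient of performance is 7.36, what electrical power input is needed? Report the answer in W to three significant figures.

Ẇ = Q̇_H/COP_HP = 676000/7.36 = 91850 W.

91800 W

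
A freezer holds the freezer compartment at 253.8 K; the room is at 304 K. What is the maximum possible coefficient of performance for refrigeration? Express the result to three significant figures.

5.06

The reservoir spacing is ΔT = 304 − 253.8 = 50.20 K.
For a reversible cycle, COP_Carnot = T_C/ΔT = 253.80/50.20 = 5.056.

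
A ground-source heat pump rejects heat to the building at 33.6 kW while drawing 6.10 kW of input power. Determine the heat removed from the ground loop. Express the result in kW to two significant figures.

For a cyclic device the first law requires Q̇_H = Q̇_C + Ẇ.
Q̇_C = Q̇_H − Ẇ = 27.50 kW.

28 kW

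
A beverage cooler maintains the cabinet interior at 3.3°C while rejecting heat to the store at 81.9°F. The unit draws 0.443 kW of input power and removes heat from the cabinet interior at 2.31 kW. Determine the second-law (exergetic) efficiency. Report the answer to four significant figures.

COP_actual = Q̇_C/Ẇ = 2.310/0.4430 = 5.214.
In absolute terms T_C = 276.45 K and T_H = 300.87 K, so ΔT = 24.42 K.
COP_Carnot = T_C/ΔT = 276.45/24.42 = 11.32.
η_II = COP_actual/COP_Carnot = 5.214/11.32 = 0.4607.

0.4607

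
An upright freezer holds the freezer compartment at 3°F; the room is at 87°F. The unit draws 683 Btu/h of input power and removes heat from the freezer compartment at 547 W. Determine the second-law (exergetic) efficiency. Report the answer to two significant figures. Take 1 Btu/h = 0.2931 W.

0.50

Converting, Q̇_C = 547.0 W = 1866 Btu/h, so COP_actual = Q̇_C/Ẇ = 1866/683.0 = 2.732.
In absolute terms T_C = 257.04 K and T_H = 303.71 K, so ΔT = 46.67 K.
COP_Carnot = T_C/ΔT = 257.04/46.67 = 5.508.
η_II = COP_actual/COP_Carnot = 2.732/5.508 = 0.4961.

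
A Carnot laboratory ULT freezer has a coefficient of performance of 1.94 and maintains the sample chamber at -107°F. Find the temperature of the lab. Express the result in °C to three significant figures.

COP_R = T_C/(T_H − T_C) gives T_H − T_C = T_C/COP.
With T_C = 195.93 K, T_H = 195.93 × (1 + 1/1.94) = 296.92 K.
Converting, 296.92 K = 23.77°C.

23.8 °C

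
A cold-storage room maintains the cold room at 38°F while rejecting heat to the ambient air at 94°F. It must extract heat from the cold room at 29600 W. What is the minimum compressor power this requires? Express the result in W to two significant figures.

In absolute terms T_C = 276.48 K and T_H = 307.59 K, so ΔT = 31.11 K.
COP_Carnot = T_C/ΔT = 276.48/31.11 = 8.887.
Ẇ_min = Q̇/COP_Carnot = 29600/8.887 = 3331 W.

3300 W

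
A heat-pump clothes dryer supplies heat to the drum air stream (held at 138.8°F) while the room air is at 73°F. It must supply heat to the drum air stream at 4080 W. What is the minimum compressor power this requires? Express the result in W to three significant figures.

449 W

In absolute terms T_C = 295.93 K and T_H = 332.48 K, so ΔT = 36.56 K.
COP_Carnot = T_H/ΔT = 332.48/36.56 = 9.095.
Ẇ_min = Q̇/COP_Carnot = 4080/9.095 = 448.6 W.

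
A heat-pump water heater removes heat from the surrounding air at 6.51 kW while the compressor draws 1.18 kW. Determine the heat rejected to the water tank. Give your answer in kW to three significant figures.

7.69 kW

For a cyclic device the first law requires Q̇_H = Q̇_C + Ẇ.
Q̇_H = Q̇_C + Ẇ = 7.690 kW.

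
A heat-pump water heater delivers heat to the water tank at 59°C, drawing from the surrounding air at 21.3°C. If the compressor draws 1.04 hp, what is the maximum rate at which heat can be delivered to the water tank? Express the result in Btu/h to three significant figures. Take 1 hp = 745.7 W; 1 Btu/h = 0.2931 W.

23300 Btu/h

In absolute terms T_C = 294.45 K and T_H = 332.15 K, so ΔT = 37.70 K.
COP_Carnot = T_H/ΔT = 332.15/37.70 = 8.810.
Q̇_max = COP_Carnot × Ẇ = 8.810 × 1.040 hp = 9.163 hp = 23310 Btu/h.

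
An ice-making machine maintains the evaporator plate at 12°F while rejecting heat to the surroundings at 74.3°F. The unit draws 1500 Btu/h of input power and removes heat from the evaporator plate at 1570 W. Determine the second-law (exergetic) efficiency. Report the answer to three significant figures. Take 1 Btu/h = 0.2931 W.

Converting, Q̇_C = 1570 W = 5357 Btu/h, so COP_actual = Q̇_C/Ẇ = 5357/1500 = 3.571.
In absolute terms T_C = 262.04 K and T_H = 296.65 K, so ΔT = 34.61 K.
COP_Carnot = T_C/ΔT = 262.04/34.61 = 7.571.
η_II = COP_actual/COP_Carnot = 3.571/7.571 = 0.4717.

0.472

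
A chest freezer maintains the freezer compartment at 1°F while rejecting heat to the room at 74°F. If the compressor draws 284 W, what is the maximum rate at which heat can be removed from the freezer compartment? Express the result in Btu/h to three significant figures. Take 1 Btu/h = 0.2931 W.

In absolute terms T_C = 255.93 K and T_H = 296.48 K, so ΔT = 40.56 K.
COP_Carnot = T_C/ΔT = 255.93/40.56 = 6.311.
Q̇_max = COP_Carnot × Ẇ = 6.311 × 284.0 W = 1792 W = 6115 Btu/h.

6110 Btu/h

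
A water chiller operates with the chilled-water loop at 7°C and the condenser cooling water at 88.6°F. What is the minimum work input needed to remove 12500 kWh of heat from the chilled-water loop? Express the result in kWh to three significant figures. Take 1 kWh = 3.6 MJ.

In absolute terms T_C = 280.15 K and T_H = 304.59 K, so ΔT = 24.44 K.
The reversible limit is COP_R = T_C/ΔT = 11.46, so W_min = Q_C/COP = Q_C·ΔT/T_C.
W_min = 12500 × 24.44/280.15 = 1091 kWh.

1090 kWh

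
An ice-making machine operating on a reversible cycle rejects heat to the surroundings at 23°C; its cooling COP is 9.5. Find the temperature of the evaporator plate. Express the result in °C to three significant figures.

-5.20 °C

For a Carnot refrigerator COP_R = T_C/(T_H − T_C), so T_C = COP·T_H/(1 + COP).
With T_H = 296.15 K, T_C = 9.5 × 296.15/10.50 = 267.95 K.
Converting, 267.95 K = -5.20°C.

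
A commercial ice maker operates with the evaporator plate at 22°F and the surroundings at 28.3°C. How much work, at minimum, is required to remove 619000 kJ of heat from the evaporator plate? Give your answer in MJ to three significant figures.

78.3 MJ

In absolute terms T_C = 267.59 K and T_H = 301.45 K, so ΔT = 33.86 K.
The reversible limit is COP_R = T_C/ΔT = 7.904, so W_min = Q_C/COP = Q_C·ΔT/T_C.
W_min = 619000 × 33.86/267.59 = 78310 kJ = 78.31 MJ.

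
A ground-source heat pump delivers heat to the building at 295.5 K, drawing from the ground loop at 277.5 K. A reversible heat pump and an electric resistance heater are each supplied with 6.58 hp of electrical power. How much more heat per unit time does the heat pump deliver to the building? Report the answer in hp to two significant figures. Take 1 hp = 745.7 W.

The reservoir spacing is ΔT = 295.5 − 277.5 = 18.00 K.
COP_Carnot = T_H/ΔT = 295.50/18.00 = 16.42.
The heat pump delivers Q̇_H = COP × Ẇ = 108.0 hp; the resistance heater delivers Ẇ = 6.580 hp.
Extra = (COP − 1)·Ẇ = 101.4 hp.

100 hp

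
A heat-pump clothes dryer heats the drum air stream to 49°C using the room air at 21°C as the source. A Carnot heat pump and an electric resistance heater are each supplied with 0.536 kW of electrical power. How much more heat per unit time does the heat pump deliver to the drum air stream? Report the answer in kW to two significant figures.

5.6 kW

In absolute terms T_C = 294.15 K and T_H = 322.15 K, so ΔT = 28.00 K.
COP_Carnot = T_H/ΔT = 322.15/28.00 = 11.51.
The heat pump delivers Q̇_H = COP × Ẇ = 6.167 kW; the resistance heater delivers Ẇ = 0.5360 kW.
Extra = (COP − 1)·Ẇ = 5.631 kW.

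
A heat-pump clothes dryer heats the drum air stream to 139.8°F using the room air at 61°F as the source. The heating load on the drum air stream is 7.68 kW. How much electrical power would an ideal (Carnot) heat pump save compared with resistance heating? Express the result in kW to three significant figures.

In absolute terms T_C = 289.26 K and T_H = 333.04 K, so ΔT = 43.78 K.
COP_Carnot = T_H/ΔT = 333.04/43.78 = 7.607.
Resistance heating needs Ẇ_res = Q̇_H = 7.680 kW; the reversible heat pump needs only Ẇ_hp = Q̇_H/COP = 1.010 kW.
Saving = 7.680 − 1.010 = 6.670 kW.

6.67 kW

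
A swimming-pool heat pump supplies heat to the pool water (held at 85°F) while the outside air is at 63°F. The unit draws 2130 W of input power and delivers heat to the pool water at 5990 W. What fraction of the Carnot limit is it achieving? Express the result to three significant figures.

0.114

COP_actual = Q̇_H/Ẇ = 5990/2130 = 2.812.
In absolute terms T_C = 290.37 K and T_H = 302.59 K, so ΔT = 12.22 K.
COP_Carnot = T_H/ΔT = 302.59/12.22 = 24.76.
η_II = COP_actual/COP_Carnot = 2.812/24.76 = 0.1136.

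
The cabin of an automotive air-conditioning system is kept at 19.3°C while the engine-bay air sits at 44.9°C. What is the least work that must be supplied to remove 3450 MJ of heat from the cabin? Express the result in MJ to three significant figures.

In absolute terms T_C = 292.45 K and T_H = 318.05 K, so ΔT = 25.60 K.
The reversible limit is COP_R = T_C/ΔT = 11.42, so W_min = Q_C/COP = Q_C·ΔT/T_C.
W_min = 3450 × 25.60/292.45 = 302.0 MJ.

302 MJ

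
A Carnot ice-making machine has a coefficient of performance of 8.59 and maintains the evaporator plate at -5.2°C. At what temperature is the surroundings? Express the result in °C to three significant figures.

26.0 °C

COP_R = T_C/(T_H − T_C) gives T_H − T_C = T_C/COP.
With T_C = 267.95 K, T_H = 267.95 × (1 + 1/8.59) = 299.14 K.
Converting, 299.14 K = 25.99°C.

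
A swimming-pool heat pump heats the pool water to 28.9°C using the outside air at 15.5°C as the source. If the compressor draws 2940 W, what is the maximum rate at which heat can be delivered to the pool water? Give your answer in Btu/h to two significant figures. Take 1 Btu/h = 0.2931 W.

In absolute terms T_C = 288.65 K and T_H = 302.05 K, so ΔT = 13.40 K.
COP_Carnot = T_H/ΔT = 302.05/13.40 = 22.54.
Q̇_max = COP_Carnot × Ẇ = 22.54 × 2940 W = 66270 W = 226100 Btu/h.

230000 Btu/h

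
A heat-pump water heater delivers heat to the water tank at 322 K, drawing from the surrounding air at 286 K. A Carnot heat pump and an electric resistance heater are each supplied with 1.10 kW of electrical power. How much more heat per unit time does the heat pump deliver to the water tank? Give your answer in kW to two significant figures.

The reservoir spacing is ΔT = 322 − 286 = 36.00 K.
COP_Carnot = T_H/ΔT = 322.00/36.00 = 8.944.
The heat pump delivers Q̇_H = COP × Ẇ = 9.839 kW; the resistance heater delivers Ẇ = 1.100 kW.
Extra = (COP − 1)·Ẇ = 8.739 kW.

8.7 kW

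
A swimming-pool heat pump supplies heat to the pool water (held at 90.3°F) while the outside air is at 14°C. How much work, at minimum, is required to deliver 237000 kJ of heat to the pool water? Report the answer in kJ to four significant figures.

In absolute terms T_C = 287.15 K and T_H = 305.54 K, so ΔT = 18.39 K.
The reversible limit is COP_HP = T_H/ΔT = 16.62, so W_min = Q_H/COP = Q_H·ΔT/T_H.
W_min = 237000 × 18.39/305.54 = 14260 kJ.

14260 kJ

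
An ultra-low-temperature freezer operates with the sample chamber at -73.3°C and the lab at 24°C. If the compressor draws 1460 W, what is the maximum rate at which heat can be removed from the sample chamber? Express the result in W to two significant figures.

In absolute terms T_C = 199.85 K and T_H = 297.15 K, so ΔT = 97.30 K.
COP_Carnot = T_C/ΔT = 199.85/97.30 = 2.054.
Q̇_max = COP_Carnot × Ẇ = 2.054 × 1460 W = 2999 W.

3000 W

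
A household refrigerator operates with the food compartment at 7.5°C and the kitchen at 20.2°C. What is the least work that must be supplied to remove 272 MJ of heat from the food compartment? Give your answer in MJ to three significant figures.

12.3 MJ

In absolute terms T_C = 280.65 K and T_H = 293.35 K, so ΔT = 12.70 K.
The reversible limit is COP_R = T_C/ΔT = 22.10, so W_min = Q_C/COP = Q_C·ΔT/T_C.
W_min = 272.0 × 12.70/280.65 = 12.31 MJ.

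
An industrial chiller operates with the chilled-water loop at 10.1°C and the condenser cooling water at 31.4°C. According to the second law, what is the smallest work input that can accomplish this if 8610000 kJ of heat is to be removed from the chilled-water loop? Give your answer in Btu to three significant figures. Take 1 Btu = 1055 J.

In absolute terms T_C = 283.25 K and T_H = 304.55 K, so ΔT = 21.30 K.
The reversible limit is COP_R = T_C/ΔT = 13.30, so W_min = Q_C/COP = Q_C·ΔT/T_C.
W_min = 8610000 × 21.30/283.25 = 647500 kJ = 613700 Btu.

614000 Btu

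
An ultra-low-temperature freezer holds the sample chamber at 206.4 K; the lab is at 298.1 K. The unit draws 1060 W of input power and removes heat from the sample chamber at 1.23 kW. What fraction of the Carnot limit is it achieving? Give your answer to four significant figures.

Converting, Q̇_C = 1.230 kW = 1230 W, so COP_actual = Q̇_C/Ẇ = 1230/1060 = 1.160.
The reservoir spacing is ΔT = 298.1 − 206.4 = 91.70 K.
COP_Carnot = T_C/ΔT = 206.40/91.70 = 2.251.
η_II = COP_actual/COP_Carnot = 1.160/2.251 = 0.5155.

0.5155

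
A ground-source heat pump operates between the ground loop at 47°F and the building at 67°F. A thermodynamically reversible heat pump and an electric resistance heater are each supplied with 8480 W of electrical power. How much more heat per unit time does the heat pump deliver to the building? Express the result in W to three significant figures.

215000 W

In absolute terms T_C = 281.48 K and T_H = 292.59 K, so ΔT = 11.11 K.
COP_Carnot = T_H/ΔT = 292.59/11.11 = 26.33.
The heat pump delivers Q̇_H = COP × Ẇ = 223300 W; the resistance heater delivers Ẇ = 8480 W.
Extra = (COP − 1)·Ẇ = 214800 W.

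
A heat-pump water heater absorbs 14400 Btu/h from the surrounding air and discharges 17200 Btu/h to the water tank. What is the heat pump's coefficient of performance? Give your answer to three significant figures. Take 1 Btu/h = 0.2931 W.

6.14

The first law gives Q̇_H = Q̇_C + Ẇ, so the three rates are Q̇_C = 14400, Q̇_H = 17200, Ẇ = 2800 Btu/h.
COP_HP = Q̇_H/Ẇ = 17200/2800 = 6.143.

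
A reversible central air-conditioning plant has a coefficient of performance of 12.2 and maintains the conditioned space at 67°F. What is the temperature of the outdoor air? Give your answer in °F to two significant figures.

110 °F

COP_R = T_C/(T_H − T_C) gives T_H − T_C = T_C/COP.
With T_C = 292.59 K, T_H = 292.59 × (1 + 1/12.2) = 316.58 K.
Converting, 316.58 K = 110.17°F.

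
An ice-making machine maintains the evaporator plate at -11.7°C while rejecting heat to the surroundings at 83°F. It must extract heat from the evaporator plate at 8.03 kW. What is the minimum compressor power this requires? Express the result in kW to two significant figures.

1.2 kW

In absolute terms T_C = 261.45 K and T_H = 301.48 K, so ΔT = 40.03 K.
COP_Carnot = T_C/ΔT = 261.45/40.03 = 6.531.
Ẇ_min = Q̇/COP_Carnot = 8.030/6.531 = 1.230 kW.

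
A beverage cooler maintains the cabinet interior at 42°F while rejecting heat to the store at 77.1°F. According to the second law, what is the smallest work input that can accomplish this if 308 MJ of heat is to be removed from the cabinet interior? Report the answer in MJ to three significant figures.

In absolute terms T_C = 278.71 K and T_H = 298.21 K, so ΔT = 19.50 K.
The reversible limit is COP_R = T_C/ΔT = 14.29, so W_min = Q_C/COP = Q_C·ΔT/T_C.
W_min = 308.0 × 19.50/278.71 = 21.55 MJ.

21.5 MJ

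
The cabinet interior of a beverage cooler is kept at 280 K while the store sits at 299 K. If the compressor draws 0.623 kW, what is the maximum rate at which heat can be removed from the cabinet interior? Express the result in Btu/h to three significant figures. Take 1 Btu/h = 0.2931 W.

The reservoir spacing is ΔT = 299 − 280 = 19.00 K.
COP_Carnot = T_C/ΔT = 280.00/19.00 = 14.74.
Q̇_max = COP_Carnot × Ẇ = 14.74 × 0.6230 kW = 9.181 kW = 31320 Btu/h.

31300 Btu/h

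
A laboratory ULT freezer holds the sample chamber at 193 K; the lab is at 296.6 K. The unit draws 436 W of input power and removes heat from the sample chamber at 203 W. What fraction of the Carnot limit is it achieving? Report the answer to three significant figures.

COP_actual = Q̇_C/Ẇ = 203.0/436.0 = 0.4656.
The reservoir spacing is ΔT = 296.6 − 193 = 103.6 K.
COP_Carnot = T_C/ΔT = 193.00/103.6 = 1.863.
η_II = COP_actual/COP_Carnot = 0.4656/1.863 = 0.2499.

0.250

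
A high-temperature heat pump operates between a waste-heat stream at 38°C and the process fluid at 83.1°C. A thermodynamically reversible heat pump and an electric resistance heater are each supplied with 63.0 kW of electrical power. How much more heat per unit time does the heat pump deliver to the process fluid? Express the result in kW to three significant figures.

435 kW

In absolute terms T_C = 311.15 K and T_H = 356.25 K, so ΔT = 45.10 K.
COP_Carnot = T_H/ΔT = 356.25/45.10 = 7.899.
The heat pump delivers Q̇_H = COP × Ẇ = 497.6 kW; the resistance heater delivers Ẇ = 63.00 kW.
Extra = (COP − 1)·Ẇ = 434.6 kW.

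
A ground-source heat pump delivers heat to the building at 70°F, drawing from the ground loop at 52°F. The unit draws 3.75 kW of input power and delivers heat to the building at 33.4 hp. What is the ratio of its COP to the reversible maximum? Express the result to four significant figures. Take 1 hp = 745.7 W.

Converting, Q̇_H = 33.40 hp = 24.91 kW, so COP_actual = Q̇_H/Ẇ = 24.91/3.750 = 6.642.
In absolute terms T_C = 284.26 K and T_H = 294.26 K, so ΔT = 10.00 K.
COP_Carnot = T_H/ΔT = 294.26/10.00 = 29.43.
η_II = COP_actual/COP_Carnot = 6.642/29.43 = 0.2257.

0.2257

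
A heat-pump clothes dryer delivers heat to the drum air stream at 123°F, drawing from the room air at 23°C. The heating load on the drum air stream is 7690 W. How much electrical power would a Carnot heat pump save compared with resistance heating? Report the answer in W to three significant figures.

7040 W

In absolute terms T_C = 296.15 K and T_H = 323.71 K, so ΔT = 27.56 K.
COP_Carnot = T_H/ΔT = 323.71/27.56 = 11.75.
Resistance heating needs Ẇ_res = Q̇_H = 7690 W; the reversible heat pump needs only Ẇ_hp = Q̇_H/COP = 654.6 W.
Saving = 7690 − 654.6 = 7035 W.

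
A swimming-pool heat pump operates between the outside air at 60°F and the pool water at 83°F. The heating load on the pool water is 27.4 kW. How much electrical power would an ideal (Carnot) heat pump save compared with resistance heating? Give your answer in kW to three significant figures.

In absolute terms T_C = 288.71 K and T_H = 301.48 K, so ΔT = 12.78 K.
COP_Carnot = T_H/ΔT = 301.48/12.78 = 23.59.
Resistance heating needs Ẇ_res = Q̇_H = 27.40 kW; the reversible heat pump needs only Ẇ_hp = Q̇_H/COP = 1.161 kW.
Saving = 27.40 − 1.161 = 26.24 kW.

26.2 kW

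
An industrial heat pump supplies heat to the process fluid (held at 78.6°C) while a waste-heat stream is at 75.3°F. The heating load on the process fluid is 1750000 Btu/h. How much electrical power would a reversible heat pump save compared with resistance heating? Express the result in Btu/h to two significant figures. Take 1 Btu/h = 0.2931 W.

1500000 Btu/h

In absolute terms T_C = 297.21 K and T_H = 351.75 K, so ΔT = 54.54 K.
COP_Carnot = T_H/ΔT = 351.75/54.54 = 6.449.
Resistance heating needs Ẇ_res = Q̇_H = 1750000 Btu/h; the reversible heat pump needs only Ẇ_hp = Q̇_H/COP = 271400 Btu/h.
Saving = 1750000 − 271400 = 1479000 Btu/h.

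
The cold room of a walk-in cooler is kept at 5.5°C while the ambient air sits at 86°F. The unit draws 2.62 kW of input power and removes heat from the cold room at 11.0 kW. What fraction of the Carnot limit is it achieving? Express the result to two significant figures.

0.37

COP_actual = Q̇_C/Ẇ = 11.00/2.620 = 4.198.
In absolute terms T_C = 278.65 K and T_H = 303.15 K, so ΔT = 24.50 K.
COP_Carnot = T_C/ΔT = 278.65/24.50 = 11.37.
η_II = COP_actual/COP_Carnot = 4.198/11.37 = 0.3691.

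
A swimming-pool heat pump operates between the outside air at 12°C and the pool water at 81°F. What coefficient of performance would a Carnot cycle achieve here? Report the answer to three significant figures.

In absolute terms T_C = 285.15 K and T_H = 300.37 K, so ΔT = 15.22 K.
For a reversible cycle, COP_Carnot = T_H/ΔT = 300.37/15.22 = 19.73.

19.7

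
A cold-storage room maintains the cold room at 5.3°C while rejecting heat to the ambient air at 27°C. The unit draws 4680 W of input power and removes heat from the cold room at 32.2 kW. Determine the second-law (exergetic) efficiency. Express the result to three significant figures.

0.536

Converting, Q̇_C = 32.20 kW = 32200 W, so COP_actual = Q̇_C/Ẇ = 32200/4680 = 6.880.
In absolute terms T_C = 278.45 K and T_H = 300.15 K, so ΔT = 21.70 K.
COP_Carnot = T_C/ΔT = 278.45/21.70 = 12.83.
η_II = COP_actual/COP_Carnot = 6.880/12.83 = 0.5362.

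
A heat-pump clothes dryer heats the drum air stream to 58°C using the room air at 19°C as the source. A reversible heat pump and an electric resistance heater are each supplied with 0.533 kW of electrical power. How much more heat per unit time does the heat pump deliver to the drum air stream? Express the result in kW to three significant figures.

3.99 kW

In absolute terms T_C = 292.15 K and T_H = 331.15 K, so ΔT = 39.00 K.
COP_Carnot = T_H/ΔT = 331.15/39.00 = 8.491.
The heat pump delivers Q̇_H = COP × Ẇ = 4.526 kW; the resistance heater delivers Ẇ = 0.5330 kW.
Extra = (COP − 1)·Ẇ = 3.993 kW.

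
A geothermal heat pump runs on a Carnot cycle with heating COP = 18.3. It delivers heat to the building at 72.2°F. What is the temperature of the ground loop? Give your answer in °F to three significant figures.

43.1 °F

COP_HP = T_H/(T_H − T_C) gives T_H − T_C = T_H/COP.
With T_H = 295.48 K, T_C = 295.48 × (1 − 1/18.3) = 279.34 K.
Converting, 279.34 K = 43.14°F.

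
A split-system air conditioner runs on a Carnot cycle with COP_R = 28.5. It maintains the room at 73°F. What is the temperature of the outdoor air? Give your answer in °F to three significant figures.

COP_R = T_C/(T_H − T_C) gives T_H − T_C = T_C/COP.
With T_C = 295.93 K, T_H = 295.93 × (1 + 1/28.5) = 306.31 K.
Converting, 306.31 K = 91.69°F.

91.7 °F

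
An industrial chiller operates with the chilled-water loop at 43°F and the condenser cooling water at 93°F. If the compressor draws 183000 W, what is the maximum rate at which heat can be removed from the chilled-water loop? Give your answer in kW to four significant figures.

1840 kW

In absolute terms T_C = 279.26 K and T_H = 307.04 K, so ΔT = 27.78 K.
COP_Carnot = T_C/ΔT = 279.26/27.78 = 10.05.
Q̇_max = COP_Carnot × Ẇ = 10.05 × 183000 W = 1840000 W = 1840 kW.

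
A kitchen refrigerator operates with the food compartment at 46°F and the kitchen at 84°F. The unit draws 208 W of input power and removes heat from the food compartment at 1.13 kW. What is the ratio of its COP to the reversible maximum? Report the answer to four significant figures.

Converting, Q̇_C = 1.130 kW = 1130 W, so COP_actual = Q̇_C/Ẇ = 1130/208.0 = 5.433.
In absolute terms T_C = 280.93 K and T_H = 302.04 K, so ΔT = 21.11 K.
COP_Carnot = T_C/ΔT = 280.93/21.11 = 13.31.
η_II = COP_actual/COP_Carnot = 5.433/13.31 = 0.4083.

0.4083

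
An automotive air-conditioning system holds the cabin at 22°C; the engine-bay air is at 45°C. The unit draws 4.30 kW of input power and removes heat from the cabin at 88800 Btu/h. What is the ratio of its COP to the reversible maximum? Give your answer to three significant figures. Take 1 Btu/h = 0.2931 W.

0.472

Converting, Q̇_C = 88800 Btu/h = 26.03 kW, so COP_actual = Q̇_C/Ẇ = 26.03/4.300 = 6.053.
In absolute terms T_C = 295.15 K and T_H = 318.15 K, so ΔT = 23.00 K.
COP_Carnot = T_C/ΔT = 295.15/23.00 = 12.83.
η_II = COP_actual/COP_Carnot = 6.053/12.83 = 0.4717.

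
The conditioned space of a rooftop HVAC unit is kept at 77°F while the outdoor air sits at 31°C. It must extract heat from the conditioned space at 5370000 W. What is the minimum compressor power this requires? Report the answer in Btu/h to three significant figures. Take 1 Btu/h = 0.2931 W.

369000 Btu/h

In absolute terms T_C = 298.15 K and T_H = 304.15 K, so ΔT = 6.000 K.
COP_Carnot = T_C/ΔT = 298.15/6.000 = 49.69.
Ẇ_min = Q̇/COP_Carnot = 5370000/49.69 = 108100 W = 368700 Btu/h.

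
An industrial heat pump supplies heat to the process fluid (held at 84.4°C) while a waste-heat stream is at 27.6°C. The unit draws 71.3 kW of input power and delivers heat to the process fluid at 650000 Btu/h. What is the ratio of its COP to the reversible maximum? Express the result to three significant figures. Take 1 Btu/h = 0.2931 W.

0.424

Converting, Q̇_H = 650000 Btu/h = 190.5 kW, so COP_actual = Q̇_H/Ẇ = 190.5/71.30 = 2.672.
In absolute terms T_C = 300.75 K and T_H = 357.55 K, so ΔT = 56.80 K.
COP_Carnot = T_H/ΔT = 357.55/56.80 = 6.295.
η_II = COP_actual/COP_Carnot = 2.672/6.295 = 0.4245.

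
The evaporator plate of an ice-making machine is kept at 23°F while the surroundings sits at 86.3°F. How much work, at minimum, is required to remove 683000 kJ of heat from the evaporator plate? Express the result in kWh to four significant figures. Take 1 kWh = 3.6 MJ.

In absolute terms T_C = 268.15 K and T_H = 303.32 K, so ΔT = 35.17 K.
The reversible limit is COP_R = T_C/ΔT = 7.625, so W_min = Q_C/COP = Q_C·ΔT/T_C.
W_min = 683000 × 35.17/268.15 = 89570 kJ = 24.88 kWh.

24.88 kWh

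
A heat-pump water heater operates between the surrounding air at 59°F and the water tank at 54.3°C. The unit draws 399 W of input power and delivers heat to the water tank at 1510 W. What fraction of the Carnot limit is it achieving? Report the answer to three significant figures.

0.454

COP_actual = Q̇_H/Ẇ = 1510/399.0 = 3.784.
In absolute terms T_C = 288.15 K and T_H = 327.45 K, so ΔT = 39.30 K.
COP_Carnot = T_H/ΔT = 327.45/39.30 = 8.332.
η_II = COP_actual/COP_Carnot = 3.784/8.332 = 0.4542.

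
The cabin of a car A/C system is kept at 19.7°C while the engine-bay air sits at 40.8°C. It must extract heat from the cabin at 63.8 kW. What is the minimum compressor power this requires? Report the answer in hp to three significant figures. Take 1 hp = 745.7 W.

6.16 hp

In absolute terms T_C = 292.85 K and T_H = 313.95 K, so ΔT = 21.10 K.
COP_Carnot = T_C/ΔT = 292.85/21.10 = 13.88.
Ẇ_min = Q̇/COP_Carnot = 63.80/13.88 = 4.597 kW = 6.164 hp.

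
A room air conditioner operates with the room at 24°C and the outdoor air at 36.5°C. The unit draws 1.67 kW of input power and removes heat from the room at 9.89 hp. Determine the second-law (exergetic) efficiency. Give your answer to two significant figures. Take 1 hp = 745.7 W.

Converting, Q̇_C = 9.890 hp = 7.375 kW, so COP_actual = Q̇_C/Ẇ = 7.375/1.670 = 4.416.
In absolute terms T_C = 297.15 K and T_H = 309.65 K, so ΔT = 12.50 K.
COP_Carnot = T_C/ΔT = 297.15/12.50 = 23.77.
η_II = COP_actual/COP_Carnot = 4.416/23.77 = 0.1858.

0.19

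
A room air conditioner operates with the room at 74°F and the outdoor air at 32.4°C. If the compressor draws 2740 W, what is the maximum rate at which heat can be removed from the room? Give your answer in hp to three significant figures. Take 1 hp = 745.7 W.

In absolute terms T_C = 296.48 K and T_H = 305.55 K, so ΔT = 9.067 K.
COP_Carnot = T_C/ΔT = 296.48/9.067 = 32.70.
Q̇_max = COP_Carnot × Ẇ = 32.70 × 2740 W = 89600 W = 120.2 hp.

120 hp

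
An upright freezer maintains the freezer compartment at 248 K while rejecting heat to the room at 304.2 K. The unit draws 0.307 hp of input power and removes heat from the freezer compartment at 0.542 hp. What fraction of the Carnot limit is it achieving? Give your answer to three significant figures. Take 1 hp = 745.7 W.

0.400

COP_actual = Q̇_C/Ẇ = 0.5420/0.3070 = 1.765.
The reservoir spacing is ΔT = 304.2 − 248 = 56.20 K.
COP_Carnot = T_C/ΔT = 248.00/56.20 = 4.413.
η_II = COP_actual/COP_Carnot = 1.765/4.413 = 0.4001.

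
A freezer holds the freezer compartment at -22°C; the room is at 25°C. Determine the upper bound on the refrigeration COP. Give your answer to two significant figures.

5.3

In absolute terms T_C = 251.15 K and T_H = 298.15 K, so ΔT = 47.00 K.
For a reversible cycle, COP_Carnot = T_C/ΔT = 251.15/47.00 = 5.344.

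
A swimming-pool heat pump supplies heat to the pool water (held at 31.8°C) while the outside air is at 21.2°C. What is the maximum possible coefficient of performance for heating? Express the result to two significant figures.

In absolute terms T_C = 294.35 K and T_H = 304.95 K, so ΔT = 10.60 K.
For a reversible cycle, COP_Carnot = T_H/ΔT = 304.95/10.60 = 28.77.

29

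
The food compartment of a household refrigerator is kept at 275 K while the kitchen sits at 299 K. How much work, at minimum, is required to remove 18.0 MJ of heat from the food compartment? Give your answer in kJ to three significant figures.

1570 kJ

The reservoir spacing is ΔT = 299 − 275 = 24.00 K.
The reversible limit is COP_R = T_C/ΔT = 11.46, so W_min = Q_C/COP = Q_C·ΔT/T_C.
W_min = 18.00 × 24.00/275.00 = 1.571 MJ = 1571 kJ.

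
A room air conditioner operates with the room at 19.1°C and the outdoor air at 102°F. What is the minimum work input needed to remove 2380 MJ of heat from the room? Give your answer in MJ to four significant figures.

161.2 MJ

In absolute terms T_C = 292.25 K and T_H = 312.04 K, so ΔT = 19.79 K.
The reversible limit is COP_R = T_C/ΔT = 14.77, so W_min = Q_C/COP = Q_C·ΔT/T_C.
W_min = 2380 × 19.79/292.25 = 161.2 MJ.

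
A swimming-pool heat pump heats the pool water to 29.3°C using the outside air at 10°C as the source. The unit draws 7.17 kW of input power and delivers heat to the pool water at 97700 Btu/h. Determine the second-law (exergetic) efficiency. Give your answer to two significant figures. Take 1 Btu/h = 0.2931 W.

Converting, Q̇_H = 97700 Btu/h = 28.64 kW, so COP_actual = Q̇_H/Ẇ = 28.64/7.170 = 3.994.
In absolute terms T_C = 283.15 K and T_H = 302.45 K, so ΔT = 19.30 K.
COP_Carnot = T_H/ΔT = 302.45/19.30 = 15.67.
η_II = COP_actual/COP_Carnot = 3.994/15.67 = 0.2549.

0.25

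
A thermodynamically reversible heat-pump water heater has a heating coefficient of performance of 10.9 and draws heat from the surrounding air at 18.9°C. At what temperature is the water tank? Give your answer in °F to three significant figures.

COP_HP = T_H/(T_H − T_C) rearranges to T_H = COP·T_C/(COP − 1).
With T_C = 292.05 K, T_H = 10.9 × 292.05/9.900 = 321.55 K.
Converting, 321.55 K = 119.12°F.

119 °F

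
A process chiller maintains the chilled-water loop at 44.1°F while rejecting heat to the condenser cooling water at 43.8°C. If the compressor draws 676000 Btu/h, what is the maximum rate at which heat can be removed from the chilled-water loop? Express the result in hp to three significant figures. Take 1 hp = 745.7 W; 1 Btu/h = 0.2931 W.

2010 hp

In absolute terms T_C = 279.87 K and T_H = 316.95 K, so ΔT = 37.08 K.
COP_Carnot = T_C/ΔT = 279.87/37.08 = 7.548.
Q̇_max = COP_Carnot × Ẇ = 7.548 × 676000 Btu/h = 5103000 Btu/h = 2006 hp.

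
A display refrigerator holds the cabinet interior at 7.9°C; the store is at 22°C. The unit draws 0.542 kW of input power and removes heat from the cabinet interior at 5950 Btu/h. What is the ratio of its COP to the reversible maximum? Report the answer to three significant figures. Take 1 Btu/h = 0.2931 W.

Converting, Q̇_C = 5950 Btu/h = 1.744 kW, so COP_actual = Q̇_C/Ẇ = 1.744/0.5420 = 3.218.
In absolute terms T_C = 281.05 K and T_H = 295.15 K, so ΔT = 14.10 K.
COP_Carnot = T_C/ΔT = 281.05/14.10 = 19.93.
η_II = COP_actual/COP_Carnot = 3.218/19.93 = 0.1614.

0.161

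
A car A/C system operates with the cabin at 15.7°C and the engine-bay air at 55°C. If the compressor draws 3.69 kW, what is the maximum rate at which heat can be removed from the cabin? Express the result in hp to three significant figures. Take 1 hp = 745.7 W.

In absolute terms T_C = 288.85 K and T_H = 328.15 K, so ΔT = 39.30 K.
COP_Carnot = T_C/ΔT = 288.85/39.30 = 7.350.
Q̇_max = COP_Carnot × Ẇ = 7.350 × 3.690 kW = 27.12 kW = 36.37 hp.

36.4 hp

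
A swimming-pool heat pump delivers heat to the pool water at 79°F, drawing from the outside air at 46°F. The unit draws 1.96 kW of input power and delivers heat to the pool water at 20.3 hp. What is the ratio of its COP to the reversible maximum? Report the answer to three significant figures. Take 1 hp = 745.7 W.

Converting, Q̇_H = 20.30 hp = 15.14 kW, so COP_actual = Q̇_H/Ẇ = 15.14/1.960 = 7.723.
In absolute terms T_C = 280.93 K and T_H = 299.26 K, so ΔT = 18.33 K.
COP_Carnot = T_H/ΔT = 299.26/18.33 = 16.32.
η_II = COP_actual/COP_Carnot = 7.723/16.32 = 0.4731.

0.473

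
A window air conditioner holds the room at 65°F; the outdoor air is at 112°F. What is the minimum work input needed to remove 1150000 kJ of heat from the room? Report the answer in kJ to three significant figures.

In absolute terms T_C = 291.48 K and T_H = 317.59 K, so ΔT = 26.11 K.
The reversible limit is COP_R = T_C/ΔT = 11.16, so W_min = Q_C/COP = Q_C·ΔT/T_C.
W_min = 1150000 × 26.11/291.48 = 103000 kJ.

103000 kJ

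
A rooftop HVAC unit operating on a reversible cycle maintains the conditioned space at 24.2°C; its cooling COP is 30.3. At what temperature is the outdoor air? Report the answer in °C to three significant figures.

COP_R = T_C/(T_H − T_C) gives T_H − T_C = T_C/COP.
With T_C = 297.35 K, T_H = 297.35 × (1 + 1/30.3) = 307.16 K.
Converting, 307.16 K = 34.01°C.

34.0 °C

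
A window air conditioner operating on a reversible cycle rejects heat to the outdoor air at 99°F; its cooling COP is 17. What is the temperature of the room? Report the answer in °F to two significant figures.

For a Carnot refrigerator COP_R = T_C/(T_H − T_C), so T_C = COP·T_H/(1 + COP).
With T_H = 310.37 K, T_C = 17 × 310.37/18.00 = 293.13 K.
Converting, 293.13 K = 67.96°F.

68 °F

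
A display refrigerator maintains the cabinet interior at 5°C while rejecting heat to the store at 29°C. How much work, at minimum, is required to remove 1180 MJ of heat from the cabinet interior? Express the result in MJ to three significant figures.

In absolute terms T_C = 278.15 K and T_H = 302.15 K, so ΔT = 24.00 K.
The reversible limit is COP_R = T_C/ΔT = 11.59, so W_min = Q_C/COP = Q_C·ΔT/T_C.
W_min = 1180 × 24.00/278.15 = 101.8 MJ.

102 MJ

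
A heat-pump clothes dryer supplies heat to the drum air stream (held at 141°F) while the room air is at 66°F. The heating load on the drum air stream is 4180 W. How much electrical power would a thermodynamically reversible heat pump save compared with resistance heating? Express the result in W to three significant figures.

In absolute terms T_C = 292.04 K and T_H = 333.71 K, so ΔT = 41.67 K.
COP_Carnot = T_H/ΔT = 333.71/41.67 = 8.009.
Resistance heating needs Ẇ_res = Q̇_H = 4180 W; the reversible heat pump needs only Ẇ_hp = Q̇_H/COP = 521.9 W.
Saving = 4180 − 521.9 = 3658 W.

3660 W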